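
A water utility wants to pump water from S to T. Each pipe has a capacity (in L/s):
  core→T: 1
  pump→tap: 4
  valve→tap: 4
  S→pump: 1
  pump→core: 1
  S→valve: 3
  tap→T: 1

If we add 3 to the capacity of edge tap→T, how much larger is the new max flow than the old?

Original max flow = 2.
After raising cap(tap→T), augmenting paths through that edge carry 2 more units.
New max flow = 4. Increase = 2.

2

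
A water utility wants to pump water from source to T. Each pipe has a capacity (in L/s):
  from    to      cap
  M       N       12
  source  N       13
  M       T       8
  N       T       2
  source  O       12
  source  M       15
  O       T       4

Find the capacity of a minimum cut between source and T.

Max flow = 14 (via 3 augmenting paths).
In the residual at optimum, the set reachable from source is {M, N, O, source}.
Cut edges: M→T (cap 8), O→T (cap 4), N→T (cap 2). Sum = 14.

14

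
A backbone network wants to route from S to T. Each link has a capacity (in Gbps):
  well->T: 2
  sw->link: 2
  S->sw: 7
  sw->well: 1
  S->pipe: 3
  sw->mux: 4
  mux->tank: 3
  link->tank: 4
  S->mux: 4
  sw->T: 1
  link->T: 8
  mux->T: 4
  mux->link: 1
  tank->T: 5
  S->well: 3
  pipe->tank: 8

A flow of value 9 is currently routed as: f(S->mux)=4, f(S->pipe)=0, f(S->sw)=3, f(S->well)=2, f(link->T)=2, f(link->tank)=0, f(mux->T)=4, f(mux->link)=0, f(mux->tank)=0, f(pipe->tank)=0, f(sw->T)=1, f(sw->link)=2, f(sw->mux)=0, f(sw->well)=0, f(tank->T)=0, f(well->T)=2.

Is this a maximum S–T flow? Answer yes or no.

Residual path S->pipe->tank->T has bottleneck 3 > 0.
Pushing 3 along it raises the flow to 12, so the given flow is not maximum.

No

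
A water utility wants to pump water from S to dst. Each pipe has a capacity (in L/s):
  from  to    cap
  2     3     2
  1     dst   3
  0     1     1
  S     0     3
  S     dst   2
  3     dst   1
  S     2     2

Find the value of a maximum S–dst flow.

Augment S->dst: bottleneck 2. Total 2.
Augment S->0->1->dst: bottleneck 1. Total 3.
Augment S->2->3->dst: bottleneck 1. Total 4.
No augmenting path remains in the residual graph.

4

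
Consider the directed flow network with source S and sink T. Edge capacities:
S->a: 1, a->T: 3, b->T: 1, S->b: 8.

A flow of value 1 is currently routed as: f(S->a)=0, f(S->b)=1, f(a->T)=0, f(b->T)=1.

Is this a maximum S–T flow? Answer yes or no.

No

Residual path S->a->T has bottleneck 1 > 0.
Pushing 1 along it raises the flow to 2, so the given flow is not maximum.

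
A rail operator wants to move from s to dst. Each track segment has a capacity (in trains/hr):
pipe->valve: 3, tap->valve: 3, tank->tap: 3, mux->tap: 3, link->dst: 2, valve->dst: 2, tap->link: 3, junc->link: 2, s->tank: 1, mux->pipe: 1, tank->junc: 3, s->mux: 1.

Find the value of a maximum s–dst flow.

2

Augment s->tank->junc->link->dst: bottleneck 1. Total 1.
Augment s->mux->tap->link->dst: bottleneck 1. Total 2.
No augmenting path remains in the residual graph.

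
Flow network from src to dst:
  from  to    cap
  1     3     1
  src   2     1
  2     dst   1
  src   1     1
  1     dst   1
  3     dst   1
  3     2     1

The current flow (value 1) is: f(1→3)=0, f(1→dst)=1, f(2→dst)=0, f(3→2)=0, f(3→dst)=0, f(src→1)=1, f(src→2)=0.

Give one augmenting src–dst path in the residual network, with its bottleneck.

Residual along src→2→dst: src→2: 1, 2→dst: 1.
Bottleneck = min = 1.

src→2→dst, bottleneck 1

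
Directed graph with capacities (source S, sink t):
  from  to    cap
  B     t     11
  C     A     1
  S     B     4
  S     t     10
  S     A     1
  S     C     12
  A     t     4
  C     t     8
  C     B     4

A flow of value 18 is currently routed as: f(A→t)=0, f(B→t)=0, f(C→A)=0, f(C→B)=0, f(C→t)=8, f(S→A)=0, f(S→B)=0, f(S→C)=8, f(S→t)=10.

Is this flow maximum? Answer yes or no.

Residual path S→A→t has bottleneck 1 > 0.
Pushing 1 along it raises the flow to 19, so the given flow is not maximum.

No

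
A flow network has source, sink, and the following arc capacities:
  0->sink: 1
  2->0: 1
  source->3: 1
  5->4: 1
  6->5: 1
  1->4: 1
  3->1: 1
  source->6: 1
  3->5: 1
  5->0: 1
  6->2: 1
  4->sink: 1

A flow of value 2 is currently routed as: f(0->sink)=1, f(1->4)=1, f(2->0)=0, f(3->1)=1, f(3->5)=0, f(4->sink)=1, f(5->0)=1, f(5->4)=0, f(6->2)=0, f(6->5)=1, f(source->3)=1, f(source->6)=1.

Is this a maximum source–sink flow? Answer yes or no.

Residual reachable from source: {source}; sink is not reachable.
Saturated cut: source->3, source->6 with total capacity 2 = current flow value. Flow is maximum.

Yes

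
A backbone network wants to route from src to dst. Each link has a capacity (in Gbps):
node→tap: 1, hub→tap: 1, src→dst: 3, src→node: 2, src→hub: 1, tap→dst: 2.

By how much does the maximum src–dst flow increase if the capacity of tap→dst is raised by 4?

Original max flow = 5.
Edge tap→dst does not cross the min cut (source side {node, src}), so extra capacity there cannot help.
New max flow = 5. Increase = 0.

0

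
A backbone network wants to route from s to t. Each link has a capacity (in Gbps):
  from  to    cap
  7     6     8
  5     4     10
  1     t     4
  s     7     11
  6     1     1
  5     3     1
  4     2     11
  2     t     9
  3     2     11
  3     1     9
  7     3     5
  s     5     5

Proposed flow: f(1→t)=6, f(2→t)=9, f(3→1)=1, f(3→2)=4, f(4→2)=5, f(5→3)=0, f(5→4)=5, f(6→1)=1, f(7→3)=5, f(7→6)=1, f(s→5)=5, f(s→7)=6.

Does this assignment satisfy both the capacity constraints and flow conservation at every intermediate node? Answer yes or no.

Capacity violated on 1→t: flow 6 > capacity 4.

No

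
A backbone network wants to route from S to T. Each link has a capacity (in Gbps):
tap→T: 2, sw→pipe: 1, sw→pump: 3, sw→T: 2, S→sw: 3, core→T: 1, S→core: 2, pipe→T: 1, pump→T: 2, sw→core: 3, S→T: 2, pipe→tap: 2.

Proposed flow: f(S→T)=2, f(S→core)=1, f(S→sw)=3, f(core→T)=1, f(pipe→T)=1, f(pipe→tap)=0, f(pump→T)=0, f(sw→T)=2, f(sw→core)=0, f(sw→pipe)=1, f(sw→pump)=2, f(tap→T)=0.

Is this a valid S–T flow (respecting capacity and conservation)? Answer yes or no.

Conservation fails at sw: inflow 3 ≠ outflow 5.

No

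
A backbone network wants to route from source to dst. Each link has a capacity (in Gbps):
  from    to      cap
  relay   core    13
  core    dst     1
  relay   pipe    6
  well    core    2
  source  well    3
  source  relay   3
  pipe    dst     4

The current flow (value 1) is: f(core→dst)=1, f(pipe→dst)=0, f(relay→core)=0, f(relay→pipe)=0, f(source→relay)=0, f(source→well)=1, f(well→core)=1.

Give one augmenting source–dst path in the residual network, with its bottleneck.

Residual along source→relay→pipe→dst: source→relay: 3, relay→pipe: 6, pipe→dst: 4.
Bottleneck = min = 3.

source→relay→pipe→dst, bottleneck 3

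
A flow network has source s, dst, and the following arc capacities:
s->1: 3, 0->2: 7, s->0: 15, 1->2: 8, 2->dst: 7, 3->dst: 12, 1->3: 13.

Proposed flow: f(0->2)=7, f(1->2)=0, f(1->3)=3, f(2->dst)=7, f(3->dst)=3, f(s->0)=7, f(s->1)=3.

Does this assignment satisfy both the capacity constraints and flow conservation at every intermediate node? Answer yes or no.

Yes

Every edge has 0 ≤ f(e) ≤ cap(e).
At each intermediate node, inflow equals outflow.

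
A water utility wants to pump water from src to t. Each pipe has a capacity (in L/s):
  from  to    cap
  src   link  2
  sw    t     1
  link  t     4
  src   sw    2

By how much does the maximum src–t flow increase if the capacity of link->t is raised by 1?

Original max flow = 3.
Edge link->t does not cross the min cut (source side {src, sw}), so extra capacity there cannot help.
New max flow = 3. Increase = 0.

0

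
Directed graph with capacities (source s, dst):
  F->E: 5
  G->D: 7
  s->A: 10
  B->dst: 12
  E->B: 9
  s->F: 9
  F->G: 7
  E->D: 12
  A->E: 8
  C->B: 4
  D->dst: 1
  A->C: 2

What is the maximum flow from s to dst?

Augment s->F->G->D->dst: bottleneck 1. Total 1.
Augment s->F->E->B->dst: bottleneck 5. Total 6.
Augment s->A->E->B->dst: bottleneck 4. Total 10.
Augment s->A->C->B->dst: bottleneck 2. Total 12.
No augmenting path remains in the residual graph.

12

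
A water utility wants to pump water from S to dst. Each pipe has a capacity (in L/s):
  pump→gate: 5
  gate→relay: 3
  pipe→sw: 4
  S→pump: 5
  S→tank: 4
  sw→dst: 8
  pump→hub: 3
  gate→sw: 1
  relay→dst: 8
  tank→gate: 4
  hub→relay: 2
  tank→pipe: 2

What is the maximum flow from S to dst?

8

Augment S→pump→hub→relay→dst: bottleneck 2. Total 2.
Augment S→pump→gate→relay→dst: bottleneck 3. Total 5.
Augment S→tank→gate→sw→dst: bottleneck 1. Total 6.
Augment S→tank→pipe→sw→dst: bottleneck 2. Total 8.
No augmenting path remains in the residual graph.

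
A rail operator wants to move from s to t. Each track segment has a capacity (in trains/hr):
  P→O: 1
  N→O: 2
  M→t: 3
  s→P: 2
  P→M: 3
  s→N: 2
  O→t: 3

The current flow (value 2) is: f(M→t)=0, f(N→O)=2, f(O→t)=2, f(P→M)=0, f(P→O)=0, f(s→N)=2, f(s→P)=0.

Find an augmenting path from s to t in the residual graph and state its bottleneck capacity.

Residual along s→P→O→t: s→P: 2, P→O: 1, O→t: 1.
Bottleneck = min = 1.

s→P→O→t, bottleneck 1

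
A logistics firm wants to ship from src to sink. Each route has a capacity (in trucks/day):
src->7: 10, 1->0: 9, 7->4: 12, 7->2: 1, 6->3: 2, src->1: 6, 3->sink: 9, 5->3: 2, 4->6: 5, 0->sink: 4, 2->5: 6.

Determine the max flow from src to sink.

Augment src->1->0->sink: bottleneck 4. Total 4.
Augment src->7->2->5->3->sink: bottleneck 1. Total 5.
Augment src->7->4->6->3->sink: bottleneck 2. Total 7.
No augmenting path remains in the residual graph.

7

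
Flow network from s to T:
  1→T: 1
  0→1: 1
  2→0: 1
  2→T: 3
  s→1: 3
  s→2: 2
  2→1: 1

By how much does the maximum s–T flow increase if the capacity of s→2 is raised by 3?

Original max flow = 3.
After raising cap(s→2), augmenting paths through that edge carry 1 more unit.
New max flow = 4. Increase = 1.

1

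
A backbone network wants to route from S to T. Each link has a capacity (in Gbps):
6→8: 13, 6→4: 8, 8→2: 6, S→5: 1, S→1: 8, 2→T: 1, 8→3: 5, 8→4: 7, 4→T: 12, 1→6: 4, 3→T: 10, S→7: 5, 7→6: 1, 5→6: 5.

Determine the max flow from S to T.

Augment S→1→6→4→T: bottleneck 4. Total 4.
Augment S→7→6→4→T: bottleneck 1. Total 5.
Augment S→5→6→4→T: bottleneck 1. Total 6.
No augmenting path remains in the residual graph.

6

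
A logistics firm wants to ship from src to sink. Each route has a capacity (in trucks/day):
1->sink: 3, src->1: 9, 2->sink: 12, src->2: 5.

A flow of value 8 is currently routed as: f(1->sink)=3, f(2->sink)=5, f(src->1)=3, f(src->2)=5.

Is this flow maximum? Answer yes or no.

Yes

Residual reachable from src: {1, src}; sink is not reachable.
Saturated cut: src->2, 1->sink with total capacity 8 = current flow value. Flow is maximum.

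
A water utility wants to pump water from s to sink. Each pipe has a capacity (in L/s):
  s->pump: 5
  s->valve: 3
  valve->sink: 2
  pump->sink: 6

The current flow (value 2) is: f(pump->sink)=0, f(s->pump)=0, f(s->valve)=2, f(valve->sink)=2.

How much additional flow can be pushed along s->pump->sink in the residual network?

5

Residual capacities along the path: s->pump: 5, pump->sink: 6.
Minimum is 5.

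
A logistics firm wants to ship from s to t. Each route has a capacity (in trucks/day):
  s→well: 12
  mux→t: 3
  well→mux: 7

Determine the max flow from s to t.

3

Augment s→well→mux→t: bottleneck 3. Total 3.
No augmenting path remains in the residual graph.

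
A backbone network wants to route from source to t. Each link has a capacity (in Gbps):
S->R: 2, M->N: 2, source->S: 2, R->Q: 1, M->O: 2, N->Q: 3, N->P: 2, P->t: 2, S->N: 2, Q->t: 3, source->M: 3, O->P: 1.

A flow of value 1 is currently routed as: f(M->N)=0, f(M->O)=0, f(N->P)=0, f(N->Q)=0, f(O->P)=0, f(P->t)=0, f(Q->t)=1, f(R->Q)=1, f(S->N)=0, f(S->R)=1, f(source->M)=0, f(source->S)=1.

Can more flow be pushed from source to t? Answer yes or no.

Yes

Residual path source->S->N->Q->t has bottleneck 1 > 0.
Pushing 1 along it raises the flow to 2, so the given flow is not maximum.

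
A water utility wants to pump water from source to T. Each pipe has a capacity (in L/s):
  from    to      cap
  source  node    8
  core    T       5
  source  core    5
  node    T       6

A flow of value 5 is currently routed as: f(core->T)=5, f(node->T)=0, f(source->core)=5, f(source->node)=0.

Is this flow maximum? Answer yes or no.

Residual path source->node->T has bottleneck 6 > 0.
Pushing 6 along it raises the flow to 11, so the given flow is not maximum.

No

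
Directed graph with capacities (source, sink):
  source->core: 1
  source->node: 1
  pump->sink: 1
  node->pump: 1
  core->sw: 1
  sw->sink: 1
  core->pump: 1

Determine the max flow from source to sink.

2

Augment source->core->sw->sink: bottleneck 1. Total 1.
Augment source->node->pump->sink: bottleneck 1. Total 2.
No augmenting path remains in the residual graph.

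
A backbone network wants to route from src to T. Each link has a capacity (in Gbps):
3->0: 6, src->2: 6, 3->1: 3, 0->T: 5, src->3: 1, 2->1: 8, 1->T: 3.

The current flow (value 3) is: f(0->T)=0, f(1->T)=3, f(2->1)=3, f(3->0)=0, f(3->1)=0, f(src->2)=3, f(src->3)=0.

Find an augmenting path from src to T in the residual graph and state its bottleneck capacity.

src->3->0->T, bottleneck 1

Residual along src->3->0->T: src->3: 1, 3->0: 6, 0->T: 5.
Bottleneck = min = 1.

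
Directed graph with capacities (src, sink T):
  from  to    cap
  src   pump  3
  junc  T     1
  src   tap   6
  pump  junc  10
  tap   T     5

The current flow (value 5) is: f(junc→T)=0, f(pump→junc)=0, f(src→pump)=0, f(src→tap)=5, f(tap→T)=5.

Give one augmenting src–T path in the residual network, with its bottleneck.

Residual along src→pump→junc→T: src→pump: 3, pump→junc: 10, junc→T: 1.
Bottleneck = min = 1.

src→pump→junc→T, bottleneck 1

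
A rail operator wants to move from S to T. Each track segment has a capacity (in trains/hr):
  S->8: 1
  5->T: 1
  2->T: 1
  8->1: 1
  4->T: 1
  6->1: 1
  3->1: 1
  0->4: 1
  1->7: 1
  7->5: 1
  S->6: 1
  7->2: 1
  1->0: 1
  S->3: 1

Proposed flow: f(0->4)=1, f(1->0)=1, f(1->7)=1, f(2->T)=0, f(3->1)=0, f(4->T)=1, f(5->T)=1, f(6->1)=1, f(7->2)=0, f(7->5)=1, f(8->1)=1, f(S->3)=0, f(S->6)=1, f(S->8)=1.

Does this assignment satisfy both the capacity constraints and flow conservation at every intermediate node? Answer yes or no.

Every edge has 0 ≤ f(e) ≤ cap(e).
At each intermediate node, inflow equals outflow.

Yes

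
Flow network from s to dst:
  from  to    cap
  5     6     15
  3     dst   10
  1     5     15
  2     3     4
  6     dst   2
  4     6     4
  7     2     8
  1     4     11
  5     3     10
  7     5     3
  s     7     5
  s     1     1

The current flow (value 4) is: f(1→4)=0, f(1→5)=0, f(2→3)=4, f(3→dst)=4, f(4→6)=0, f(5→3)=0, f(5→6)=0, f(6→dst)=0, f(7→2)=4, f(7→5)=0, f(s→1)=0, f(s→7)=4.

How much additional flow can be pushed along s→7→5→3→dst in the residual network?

Residual capacities along the path: s→7: 1, 7→5: 3, 5→3: 10, 3→dst: 6.
Minimum is 1.

1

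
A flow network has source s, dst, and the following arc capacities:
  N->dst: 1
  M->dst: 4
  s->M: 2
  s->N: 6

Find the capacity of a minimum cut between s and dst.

3

Max flow = 3 (via 2 augmenting paths).
In the residual at optimum, the set reachable from s is {N, s}.
Cut edges: s->M (cap 2), N->dst (cap 1). Sum = 3.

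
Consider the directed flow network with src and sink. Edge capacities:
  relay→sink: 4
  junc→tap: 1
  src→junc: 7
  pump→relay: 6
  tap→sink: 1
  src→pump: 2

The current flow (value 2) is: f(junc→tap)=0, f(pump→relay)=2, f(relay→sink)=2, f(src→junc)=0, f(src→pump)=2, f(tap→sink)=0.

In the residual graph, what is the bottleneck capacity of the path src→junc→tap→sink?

Residual capacities along the path: src→junc: 7, junc→tap: 1, tap→sink: 1.
Minimum is 1.

1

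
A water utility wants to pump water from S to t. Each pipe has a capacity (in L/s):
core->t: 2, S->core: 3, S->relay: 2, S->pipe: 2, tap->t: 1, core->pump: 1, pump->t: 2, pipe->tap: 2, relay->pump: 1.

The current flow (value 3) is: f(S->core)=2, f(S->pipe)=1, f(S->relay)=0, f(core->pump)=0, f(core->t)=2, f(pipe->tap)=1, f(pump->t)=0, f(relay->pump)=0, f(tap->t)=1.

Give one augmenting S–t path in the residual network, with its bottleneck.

Residual along S->core->pump->t: S->core: 1, core->pump: 1, pump->t: 2.
Bottleneck = min = 1.

S->core->pump->t, bottleneck 1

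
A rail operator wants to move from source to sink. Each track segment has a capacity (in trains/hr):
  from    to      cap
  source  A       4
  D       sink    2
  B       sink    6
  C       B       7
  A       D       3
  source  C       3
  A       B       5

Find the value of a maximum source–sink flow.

7

Augment source->C->B->sink: bottleneck 3. Total 3.
Augment source->A->B->sink: bottleneck 3. Total 6.
Augment source->A->D->sink: bottleneck 1. Total 7.
No augmenting path remains in the residual graph.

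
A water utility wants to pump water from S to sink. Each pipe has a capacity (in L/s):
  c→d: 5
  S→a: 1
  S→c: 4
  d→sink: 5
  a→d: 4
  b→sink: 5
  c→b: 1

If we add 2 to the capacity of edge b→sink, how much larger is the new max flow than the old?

0

Original max flow = 5.
Edge b→sink does not cross the min cut (source side {S}), so extra capacity there cannot help.
New max flow = 5. Increase = 0.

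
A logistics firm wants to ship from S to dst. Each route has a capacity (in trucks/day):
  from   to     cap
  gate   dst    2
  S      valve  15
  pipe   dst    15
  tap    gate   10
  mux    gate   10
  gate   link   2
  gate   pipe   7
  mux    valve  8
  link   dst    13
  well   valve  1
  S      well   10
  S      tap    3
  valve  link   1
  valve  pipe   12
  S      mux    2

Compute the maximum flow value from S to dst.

18

Augment S→mux→gate→dst: bottleneck 2. Total 2.
Augment S→valve→link→dst: bottleneck 1. Total 3.
Augment S→valve→pipe→dst: bottleneck 12. Total 15.
Augment S→tap→gate→pipe→dst: bottleneck 3. Total 18.
No augmenting path remains in the residual graph.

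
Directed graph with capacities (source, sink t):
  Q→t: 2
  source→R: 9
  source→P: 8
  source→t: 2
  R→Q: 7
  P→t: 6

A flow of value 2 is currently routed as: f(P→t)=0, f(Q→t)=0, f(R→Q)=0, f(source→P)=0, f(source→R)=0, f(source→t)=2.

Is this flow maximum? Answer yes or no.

No

Residual path source→P→t has bottleneck 6 > 0.
Pushing 6 along it raises the flow to 8, so the given flow is not maximum.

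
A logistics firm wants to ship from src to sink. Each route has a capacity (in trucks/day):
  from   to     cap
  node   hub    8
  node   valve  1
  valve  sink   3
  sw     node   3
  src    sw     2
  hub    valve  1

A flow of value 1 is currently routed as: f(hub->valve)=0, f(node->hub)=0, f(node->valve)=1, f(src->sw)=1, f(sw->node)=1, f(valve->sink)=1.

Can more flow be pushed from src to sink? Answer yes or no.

Yes

Residual path src->sw->node->hub->valve->sink has bottleneck 1 > 0.
Pushing 1 along it raises the flow to 2, so the given flow is not maximum.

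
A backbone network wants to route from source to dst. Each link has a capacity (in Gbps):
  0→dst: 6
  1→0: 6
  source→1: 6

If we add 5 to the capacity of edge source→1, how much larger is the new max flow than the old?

Original max flow = 6.
Even with extra capacity on source→1, another cut of capacity 6 remains binding.
New max flow = 6. Increase = 0.

0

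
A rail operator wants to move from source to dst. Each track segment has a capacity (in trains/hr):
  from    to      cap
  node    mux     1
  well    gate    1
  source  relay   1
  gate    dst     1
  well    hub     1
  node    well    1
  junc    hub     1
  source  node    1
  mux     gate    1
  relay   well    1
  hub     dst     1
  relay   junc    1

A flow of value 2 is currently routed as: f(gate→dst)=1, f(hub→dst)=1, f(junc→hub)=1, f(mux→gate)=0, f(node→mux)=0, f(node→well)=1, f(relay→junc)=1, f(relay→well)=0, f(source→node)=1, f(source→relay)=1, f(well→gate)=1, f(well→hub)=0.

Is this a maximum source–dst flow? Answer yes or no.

Yes

Residual reachable from source: {source}; dst is not reachable.
Saturated cut: source→relay, source→node with total capacity 2 = current flow value. Flow is maximum.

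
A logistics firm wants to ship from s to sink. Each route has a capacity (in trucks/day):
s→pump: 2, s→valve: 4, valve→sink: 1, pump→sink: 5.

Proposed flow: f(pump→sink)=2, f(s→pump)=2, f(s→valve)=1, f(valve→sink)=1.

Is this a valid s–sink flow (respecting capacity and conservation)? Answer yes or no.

Every edge has 0 ≤ f(e) ≤ cap(e).
At each intermediate node, inflow equals outflow.

Yes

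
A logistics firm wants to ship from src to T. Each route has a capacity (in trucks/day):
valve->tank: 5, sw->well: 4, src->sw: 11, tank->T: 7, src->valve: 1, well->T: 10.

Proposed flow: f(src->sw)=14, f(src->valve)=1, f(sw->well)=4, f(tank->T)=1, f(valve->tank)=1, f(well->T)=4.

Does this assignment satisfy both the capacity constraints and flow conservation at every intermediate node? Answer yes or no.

No

Capacity violated on src->sw: flow 14 > capacity 11.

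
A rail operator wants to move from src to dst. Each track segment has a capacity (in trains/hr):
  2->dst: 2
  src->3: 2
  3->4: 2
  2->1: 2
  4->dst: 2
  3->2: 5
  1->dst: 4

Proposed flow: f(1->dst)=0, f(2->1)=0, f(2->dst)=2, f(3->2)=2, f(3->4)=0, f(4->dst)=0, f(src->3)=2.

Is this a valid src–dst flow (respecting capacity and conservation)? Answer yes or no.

Every edge has 0 ≤ f(e) ≤ cap(e).
At each intermediate node, inflow equals outflow.

Yes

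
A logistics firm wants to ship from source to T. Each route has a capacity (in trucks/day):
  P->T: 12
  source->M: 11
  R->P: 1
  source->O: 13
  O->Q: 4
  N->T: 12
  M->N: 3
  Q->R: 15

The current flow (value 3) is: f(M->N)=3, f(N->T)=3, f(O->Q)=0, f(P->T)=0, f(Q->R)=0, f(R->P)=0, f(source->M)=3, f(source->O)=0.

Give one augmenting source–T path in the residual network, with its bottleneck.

Residual along source->O->Q->R->P->T: source->O: 13, O->Q: 4, Q->R: 15, R->P: 1, P->T: 12.
Bottleneck = min = 1.

source->O->Q->R->P->T, bottleneck 1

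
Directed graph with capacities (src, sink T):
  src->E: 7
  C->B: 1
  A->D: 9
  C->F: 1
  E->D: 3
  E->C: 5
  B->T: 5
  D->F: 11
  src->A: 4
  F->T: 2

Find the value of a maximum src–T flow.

3

Augment src->A->D->F->T: bottleneck 2. Total 2.
Augment src->E->C->B->T: bottleneck 1. Total 3.
No augmenting path remains in the residual graph.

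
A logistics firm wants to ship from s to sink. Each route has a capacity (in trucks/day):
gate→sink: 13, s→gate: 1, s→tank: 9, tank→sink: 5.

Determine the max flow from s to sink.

6

Augment s→gate→sink: bottleneck 1. Total 1.
Augment s→tank→sink: bottleneck 5. Total 6.
No augmenting path remains in the residual graph.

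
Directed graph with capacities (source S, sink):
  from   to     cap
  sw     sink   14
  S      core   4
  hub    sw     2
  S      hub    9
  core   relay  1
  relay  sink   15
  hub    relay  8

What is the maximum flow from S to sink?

10

Augment S->core->relay->sink: bottleneck 1. Total 1.
Augment S->hub->relay->sink: bottleneck 8. Total 9.
Augment S->hub->sw->sink: bottleneck 1. Total 10.
No augmenting path remains in the residual graph.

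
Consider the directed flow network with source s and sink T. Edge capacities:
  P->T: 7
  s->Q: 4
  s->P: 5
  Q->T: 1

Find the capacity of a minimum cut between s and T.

Max flow = 6 (via 2 augmenting paths).
In the residual at optimum, the set reachable from s is {Q, s}.
Cut edges: s->P (cap 5), Q->T (cap 1). Sum = 6.

6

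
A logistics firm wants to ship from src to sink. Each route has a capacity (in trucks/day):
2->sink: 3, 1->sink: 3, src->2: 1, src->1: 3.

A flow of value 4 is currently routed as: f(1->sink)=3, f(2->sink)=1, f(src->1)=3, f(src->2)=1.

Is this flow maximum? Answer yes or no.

Yes

Residual reachable from src: {src}; sink is not reachable.
Saturated cut: src->2, src->1 with total capacity 4 = current flow value. Flow is maximum.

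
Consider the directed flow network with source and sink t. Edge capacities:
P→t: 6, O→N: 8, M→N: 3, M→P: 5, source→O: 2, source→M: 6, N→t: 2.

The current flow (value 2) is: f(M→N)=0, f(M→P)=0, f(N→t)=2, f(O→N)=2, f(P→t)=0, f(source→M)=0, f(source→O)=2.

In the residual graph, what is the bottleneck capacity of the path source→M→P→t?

5

Residual capacities along the path: source→M: 6, M→P: 5, P→t: 6.
Minimum is 5.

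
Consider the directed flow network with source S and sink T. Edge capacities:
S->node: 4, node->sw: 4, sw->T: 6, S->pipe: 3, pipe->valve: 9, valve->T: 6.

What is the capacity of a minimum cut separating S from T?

7

Max flow = 7 (via 2 augmenting paths).
In the residual at optimum, the set reachable from S is {S}.
Cut edges: S->pipe (cap 3), S->node (cap 4). Sum = 7.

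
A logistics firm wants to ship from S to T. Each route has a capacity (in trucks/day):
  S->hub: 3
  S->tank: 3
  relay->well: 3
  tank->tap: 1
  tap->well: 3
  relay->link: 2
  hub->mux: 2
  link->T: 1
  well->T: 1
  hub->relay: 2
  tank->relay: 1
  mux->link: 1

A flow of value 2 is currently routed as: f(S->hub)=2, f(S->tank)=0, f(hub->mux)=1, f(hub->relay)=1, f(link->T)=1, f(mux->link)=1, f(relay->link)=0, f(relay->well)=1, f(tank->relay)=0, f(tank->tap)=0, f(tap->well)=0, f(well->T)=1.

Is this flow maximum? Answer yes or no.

Residual reachable from S: {S, hub, link, mux, relay, tank, tap, well}; T is not reachable.
Saturated cut: link->T, well->T with total capacity 2 = current flow value. Flow is maximum.

Yes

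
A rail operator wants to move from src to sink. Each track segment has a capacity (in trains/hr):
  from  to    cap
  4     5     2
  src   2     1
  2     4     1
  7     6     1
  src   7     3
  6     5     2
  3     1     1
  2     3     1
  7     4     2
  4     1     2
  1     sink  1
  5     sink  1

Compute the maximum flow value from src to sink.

2

Augment src→2→3→1→sink: bottleneck 1. Total 1.
Augment src→7→4→5→sink: bottleneck 1. Total 2.
No augmenting path remains in the residual graph.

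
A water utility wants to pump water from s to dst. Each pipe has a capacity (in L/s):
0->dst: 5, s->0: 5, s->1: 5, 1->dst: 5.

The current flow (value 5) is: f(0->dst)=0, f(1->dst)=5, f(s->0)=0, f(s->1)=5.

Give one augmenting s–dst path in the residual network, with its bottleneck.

Residual along s->0->dst: s->0: 5, 0->dst: 5.
Bottleneck = min = 5.

s->0->dst, bottleneck 5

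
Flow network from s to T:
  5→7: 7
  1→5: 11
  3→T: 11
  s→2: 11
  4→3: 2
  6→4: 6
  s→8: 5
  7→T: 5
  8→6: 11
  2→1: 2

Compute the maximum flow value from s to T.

Augment s→2→1→5→7→T: bottleneck 2. Total 2.
Augment s→8→6→4→3→T: bottleneck 2. Total 4.
No augmenting path remains in the residual graph.

4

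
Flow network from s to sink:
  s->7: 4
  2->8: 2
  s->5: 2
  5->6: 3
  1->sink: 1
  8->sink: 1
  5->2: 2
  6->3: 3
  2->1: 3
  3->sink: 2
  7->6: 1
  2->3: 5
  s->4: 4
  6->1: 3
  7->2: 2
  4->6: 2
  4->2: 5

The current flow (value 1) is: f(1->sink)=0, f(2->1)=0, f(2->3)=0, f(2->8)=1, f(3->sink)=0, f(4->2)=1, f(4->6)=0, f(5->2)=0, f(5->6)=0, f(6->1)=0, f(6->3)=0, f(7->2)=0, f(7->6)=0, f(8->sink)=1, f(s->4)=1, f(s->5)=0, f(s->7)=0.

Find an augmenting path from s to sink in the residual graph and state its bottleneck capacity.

s->4->2->3->sink, bottleneck 2

Residual along s->4->2->3->sink: s->4: 3, 4->2: 4, 2->3: 5, 3->sink: 2.
Bottleneck = min = 2.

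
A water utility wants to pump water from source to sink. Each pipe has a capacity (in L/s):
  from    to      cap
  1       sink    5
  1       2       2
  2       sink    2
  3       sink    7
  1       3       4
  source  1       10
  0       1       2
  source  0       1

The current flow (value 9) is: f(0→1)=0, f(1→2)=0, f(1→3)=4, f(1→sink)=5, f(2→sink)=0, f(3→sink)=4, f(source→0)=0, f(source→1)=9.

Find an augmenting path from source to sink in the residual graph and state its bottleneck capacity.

Residual along source→1→2→sink: source→1: 1, 1→2: 2, 2→sink: 2.
Bottleneck = min = 1.

source→1→2→sink, bottleneck 1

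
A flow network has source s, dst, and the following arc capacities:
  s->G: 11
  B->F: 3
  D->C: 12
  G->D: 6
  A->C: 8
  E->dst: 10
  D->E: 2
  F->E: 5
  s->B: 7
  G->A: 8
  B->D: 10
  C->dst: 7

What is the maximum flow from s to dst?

12

Augment s->G->A->C->dst: bottleneck 7. Total 7.
Augment s->G->D->E->dst: bottleneck 2. Total 9.
Augment s->B->F->E->dst: bottleneck 3. Total 12.
No augmenting path remains in the residual graph.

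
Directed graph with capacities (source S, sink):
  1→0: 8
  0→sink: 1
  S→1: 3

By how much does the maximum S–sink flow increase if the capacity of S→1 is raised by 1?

Original max flow = 1.
Edge S→1 does not cross the min cut (source side {0, 1, S}), so extra capacity there cannot help.
New max flow = 1. Increase = 0.

0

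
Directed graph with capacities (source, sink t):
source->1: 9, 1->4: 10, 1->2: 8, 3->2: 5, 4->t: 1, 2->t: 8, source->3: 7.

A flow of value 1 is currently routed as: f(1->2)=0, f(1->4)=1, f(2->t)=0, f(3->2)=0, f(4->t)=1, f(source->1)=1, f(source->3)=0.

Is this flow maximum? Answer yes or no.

No

Residual path source->1->2->t has bottleneck 8 > 0.
Pushing 8 along it raises the flow to 9, so the given flow is not maximum.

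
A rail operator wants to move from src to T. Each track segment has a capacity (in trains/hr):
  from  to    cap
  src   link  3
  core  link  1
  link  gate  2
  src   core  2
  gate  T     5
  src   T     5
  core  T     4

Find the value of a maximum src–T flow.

9

Augment src->T: bottleneck 5. Total 5.
Augment src->core->T: bottleneck 2. Total 7.
Augment src->link->gate->T: bottleneck 2. Total 9.
No augmenting path remains in the residual graph.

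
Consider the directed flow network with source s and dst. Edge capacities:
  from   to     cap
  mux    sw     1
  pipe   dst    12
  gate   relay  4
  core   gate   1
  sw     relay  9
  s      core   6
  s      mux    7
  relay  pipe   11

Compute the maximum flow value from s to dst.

2

Augment s->core->gate->relay->pipe->dst: bottleneck 1. Total 1.
Augment s->mux->sw->relay->pipe->dst: bottleneck 1. Total 2.
No augmenting path remains in the residual graph.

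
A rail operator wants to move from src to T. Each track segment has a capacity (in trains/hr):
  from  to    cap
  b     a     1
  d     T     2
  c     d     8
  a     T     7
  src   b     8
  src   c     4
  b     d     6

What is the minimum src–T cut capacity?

3

Max flow = 3 (via 2 augmenting paths).
In the residual at optimum, the set reachable from src is {b, c, d, src}.
Cut edges: b→a (cap 1), d→T (cap 2). Sum = 3.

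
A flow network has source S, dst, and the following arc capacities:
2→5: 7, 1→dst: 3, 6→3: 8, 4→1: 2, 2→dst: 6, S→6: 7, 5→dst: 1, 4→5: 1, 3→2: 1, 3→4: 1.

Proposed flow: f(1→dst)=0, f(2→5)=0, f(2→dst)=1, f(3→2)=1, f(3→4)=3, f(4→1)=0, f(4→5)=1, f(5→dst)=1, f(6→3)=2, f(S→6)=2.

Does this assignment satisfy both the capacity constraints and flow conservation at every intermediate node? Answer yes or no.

Capacity violated on 3→4: flow 3 > capacity 1.

No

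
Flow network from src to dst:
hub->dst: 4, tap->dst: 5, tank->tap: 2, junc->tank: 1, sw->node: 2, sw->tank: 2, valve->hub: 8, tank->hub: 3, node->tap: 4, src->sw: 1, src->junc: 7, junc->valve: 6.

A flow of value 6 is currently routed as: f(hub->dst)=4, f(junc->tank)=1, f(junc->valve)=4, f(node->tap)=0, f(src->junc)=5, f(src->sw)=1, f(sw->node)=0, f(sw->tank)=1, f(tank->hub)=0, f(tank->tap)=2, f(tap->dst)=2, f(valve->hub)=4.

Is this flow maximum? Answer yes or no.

Residual reachable from src: {hub, junc, src, valve}; dst is not reachable.
Saturated cut: src->sw, junc->tank, hub->dst with total capacity 6 = current flow value. Flow is maximum.

Yes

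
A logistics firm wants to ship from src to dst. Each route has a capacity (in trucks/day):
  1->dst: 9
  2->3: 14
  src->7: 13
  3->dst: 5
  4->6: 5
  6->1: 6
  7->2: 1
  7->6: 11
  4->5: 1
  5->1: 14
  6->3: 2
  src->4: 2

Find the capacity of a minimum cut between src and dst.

10

Max flow = 10 (via 4 augmenting paths).
In the residual at optimum, the set reachable from src is {4, 6, 7, src}.
Cut edges: 7->2 (cap 1), 4->5 (cap 1), 6->3 (cap 2), 6->1 (cap 6). Sum = 10.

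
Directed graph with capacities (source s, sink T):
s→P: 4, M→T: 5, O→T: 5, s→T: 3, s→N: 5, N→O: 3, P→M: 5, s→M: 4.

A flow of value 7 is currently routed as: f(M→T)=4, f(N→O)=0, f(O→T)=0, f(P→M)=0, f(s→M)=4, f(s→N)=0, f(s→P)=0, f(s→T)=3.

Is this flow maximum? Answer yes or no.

Residual path s→P→M→T has bottleneck 1 > 0.
Pushing 1 along it raises the flow to 8, so the given flow is not maximum.

No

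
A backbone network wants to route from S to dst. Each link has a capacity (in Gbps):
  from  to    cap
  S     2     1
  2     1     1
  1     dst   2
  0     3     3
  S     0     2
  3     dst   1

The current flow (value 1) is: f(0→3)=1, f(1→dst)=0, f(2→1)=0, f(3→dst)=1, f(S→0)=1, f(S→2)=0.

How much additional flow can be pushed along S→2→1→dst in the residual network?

1

Residual capacities along the path: S→2: 1, 2→1: 1, 1→dst: 2.
Minimum is 1.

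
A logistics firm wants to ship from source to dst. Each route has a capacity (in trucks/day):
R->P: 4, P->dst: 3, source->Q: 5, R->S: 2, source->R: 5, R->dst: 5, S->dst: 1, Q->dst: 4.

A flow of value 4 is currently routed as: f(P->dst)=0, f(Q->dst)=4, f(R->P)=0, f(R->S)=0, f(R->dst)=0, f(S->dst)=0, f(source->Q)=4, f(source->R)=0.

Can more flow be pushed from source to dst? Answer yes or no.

Yes

Residual path source->R->dst has bottleneck 5 > 0.
Pushing 5 along it raises the flow to 9, so the given flow is not maximum.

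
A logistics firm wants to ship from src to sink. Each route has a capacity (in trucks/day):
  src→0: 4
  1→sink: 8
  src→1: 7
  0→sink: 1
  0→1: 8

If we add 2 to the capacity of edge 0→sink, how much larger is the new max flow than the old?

Original max flow = 9.
After raising cap(0→sink), augmenting paths through that edge carry 2 more units.
New max flow = 11. Increase = 2.

2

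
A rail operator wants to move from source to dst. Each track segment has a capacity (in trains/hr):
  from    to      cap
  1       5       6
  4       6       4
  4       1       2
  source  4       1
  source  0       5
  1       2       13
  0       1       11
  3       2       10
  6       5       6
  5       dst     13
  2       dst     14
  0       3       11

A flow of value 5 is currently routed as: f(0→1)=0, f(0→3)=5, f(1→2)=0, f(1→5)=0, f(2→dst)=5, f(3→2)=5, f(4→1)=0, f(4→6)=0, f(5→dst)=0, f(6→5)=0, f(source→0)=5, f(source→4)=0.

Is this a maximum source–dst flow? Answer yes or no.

No

Residual path source→4→1→2→dst has bottleneck 1 > 0.
Pushing 1 along it raises the flow to 6, so the given flow is not maximum.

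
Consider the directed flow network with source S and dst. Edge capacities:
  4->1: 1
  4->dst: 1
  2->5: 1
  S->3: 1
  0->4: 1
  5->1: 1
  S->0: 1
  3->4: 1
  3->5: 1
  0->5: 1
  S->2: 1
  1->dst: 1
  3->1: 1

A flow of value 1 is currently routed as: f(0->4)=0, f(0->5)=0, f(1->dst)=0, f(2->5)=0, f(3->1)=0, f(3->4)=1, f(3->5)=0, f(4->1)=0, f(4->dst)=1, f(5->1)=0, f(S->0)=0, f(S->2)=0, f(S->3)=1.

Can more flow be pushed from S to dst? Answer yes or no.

Yes

Residual path S->2->5->1->dst has bottleneck 1 > 0.
Pushing 1 along it raises the flow to 2, so the given flow is not maximum.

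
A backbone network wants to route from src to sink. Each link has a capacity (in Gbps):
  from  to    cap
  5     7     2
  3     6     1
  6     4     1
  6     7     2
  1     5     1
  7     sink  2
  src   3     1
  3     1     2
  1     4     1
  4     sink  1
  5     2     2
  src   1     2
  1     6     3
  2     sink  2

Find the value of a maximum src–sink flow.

Augment src→1→4→sink: bottleneck 1. Total 1.
Augment src→3→6→7→sink: bottleneck 1. Total 2.
Augment src→1→6→7→sink: bottleneck 1. Total 3.
No augmenting path remains in the residual graph.

3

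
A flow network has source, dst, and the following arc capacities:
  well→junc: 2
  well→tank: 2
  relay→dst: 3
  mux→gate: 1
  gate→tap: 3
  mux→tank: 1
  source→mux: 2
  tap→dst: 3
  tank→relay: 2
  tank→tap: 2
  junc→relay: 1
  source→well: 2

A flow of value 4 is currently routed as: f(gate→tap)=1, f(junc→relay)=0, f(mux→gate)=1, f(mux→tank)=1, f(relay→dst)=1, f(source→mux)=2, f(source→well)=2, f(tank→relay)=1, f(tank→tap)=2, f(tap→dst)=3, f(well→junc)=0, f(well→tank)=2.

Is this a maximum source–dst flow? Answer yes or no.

Residual reachable from source: {source}; dst is not reachable.
Saturated cut: source→mux, source→well with total capacity 4 = current flow value. Flow is maximum.

Yes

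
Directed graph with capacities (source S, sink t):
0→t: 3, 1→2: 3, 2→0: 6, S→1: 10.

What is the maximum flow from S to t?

Augment S→1→2→0→t: bottleneck 3. Total 3.
No augmenting path remains in the residual graph.

3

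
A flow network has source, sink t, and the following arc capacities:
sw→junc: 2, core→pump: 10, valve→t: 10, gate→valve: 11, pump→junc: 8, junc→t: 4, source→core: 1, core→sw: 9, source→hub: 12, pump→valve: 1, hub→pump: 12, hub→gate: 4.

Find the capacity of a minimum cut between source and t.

9

Max flow = 9 (via 4 augmenting paths).
In the residual at optimum, the set reachable from source is {core, hub, junc, pump, source, sw}.
Cut edges: hub→gate (cap 4), pump→valve (cap 1), junc→t (cap 4). Sum = 9.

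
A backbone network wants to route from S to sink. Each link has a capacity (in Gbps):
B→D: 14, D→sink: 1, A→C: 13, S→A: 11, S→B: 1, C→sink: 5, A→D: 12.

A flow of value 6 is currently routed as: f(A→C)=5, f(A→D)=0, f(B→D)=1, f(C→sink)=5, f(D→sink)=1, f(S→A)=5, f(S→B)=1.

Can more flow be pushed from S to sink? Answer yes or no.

Residual reachable from S: {A, B, C, D, S}; sink is not reachable.
Saturated cut: D→sink, C→sink with total capacity 6 = current flow value. Flow is maximum.

No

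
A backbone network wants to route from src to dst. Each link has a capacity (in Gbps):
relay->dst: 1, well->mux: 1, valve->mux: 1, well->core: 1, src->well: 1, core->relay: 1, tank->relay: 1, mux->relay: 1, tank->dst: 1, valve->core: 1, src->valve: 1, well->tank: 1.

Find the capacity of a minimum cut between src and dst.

2

Max flow = 2 (via 2 augmenting paths).
In the residual at optimum, the set reachable from src is {src}.
Cut edges: src->valve (cap 1), src->well (cap 1). Sum = 2.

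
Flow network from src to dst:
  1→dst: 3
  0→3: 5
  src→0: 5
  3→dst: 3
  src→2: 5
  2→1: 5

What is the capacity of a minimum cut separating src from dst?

Max flow = 6 (via 2 augmenting paths).
In the residual at optimum, the set reachable from src is {0, 1, 2, 3, src}.
Cut edges: 1→dst (cap 3), 3→dst (cap 3). Sum = 6.

6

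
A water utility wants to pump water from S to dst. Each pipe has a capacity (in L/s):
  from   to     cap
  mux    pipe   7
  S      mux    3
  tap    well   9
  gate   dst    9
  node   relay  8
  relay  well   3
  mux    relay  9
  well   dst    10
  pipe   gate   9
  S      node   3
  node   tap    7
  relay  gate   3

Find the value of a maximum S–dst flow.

6

Augment S->node->tap->well->dst: bottleneck 3. Total 3.
Augment S->mux->relay->well->dst: bottleneck 3. Total 6.
No augmenting path remains in the residual graph.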